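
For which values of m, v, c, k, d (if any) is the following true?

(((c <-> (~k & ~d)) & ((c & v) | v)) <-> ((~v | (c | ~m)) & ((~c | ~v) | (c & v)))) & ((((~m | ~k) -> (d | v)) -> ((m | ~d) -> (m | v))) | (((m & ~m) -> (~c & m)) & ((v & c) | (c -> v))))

m: False, v: True, c: True, k: False, d: False

  ((c <-> (~k & ~d)) & ((c & v) | v)) <-> ((~v | (c | ~m)) & ((~c | ~v) | (c & v))) = True
    (c <-> (~k & ~d)) & ((c & v) | v) = True
      c <-> (~k & ~d) = True
        ~k & ~d = True
          ~k = True
          ~d = True
      (c & v) | v = True
        c & v = True
    (~v | (c | ~m)) & ((~c | ~v) | (c & v)) = True
      ~v | (c | ~m) = True
        ~v = False
        c | ~m = True
          ~m = True
      (~c | ~v) | (c & v) = True
        ~c | ~v = False
          ~c = False
          ~v = False
        c & v = True
  (((~m | ~k) -> (d | v)) -> ((m | ~d) -> (m | v))) | (((m & ~m) -> (~c & m)) & ((v & c) | (c -> v))) = True
    ((~m | ~k) -> (d | v)) -> ((m | ~d) -> (m | v)) = True
      (~m | ~k) -> (d | v) = True
        ~m | ~k = True
          ~m = True
          ~k = True
        d | v = True
      (m | ~d) -> (m | v) = True
        m | ~d = True
          ~d = True
        m | v = True
    ((m & ~m) -> (~c & m)) & ((v & c) | (c -> v)) = True
      (m & ~m) -> (~c & m) = True
        m & ~m = False
          ~m = True
        ~c & m = False
          ~c = False
      (v & c) | (c -> v) = True
        v & c = True
        c -> v = True
Both conjuncts True, so the formula holds.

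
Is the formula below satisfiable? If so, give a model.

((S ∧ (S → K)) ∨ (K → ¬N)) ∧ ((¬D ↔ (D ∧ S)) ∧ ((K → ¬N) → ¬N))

K = True, S = False, D = True, N = False

  (S ∧ (S → K)) ∨ (K → ¬N) = True
    S ∧ (S → K) = False
      S → K = True
    K → ¬N = True
      ¬N = True
  (¬D ↔ (D ∧ S)) ∧ ((K → ¬N) → ¬N) = True
    ¬D ↔ (D ∧ S) = True
      ¬D = False
      D ∧ S = False
    (K → ¬N) → ¬N = True
      K → ¬N = True
        ¬N = True
      ¬N = True
Both conjuncts True, so the formula holds.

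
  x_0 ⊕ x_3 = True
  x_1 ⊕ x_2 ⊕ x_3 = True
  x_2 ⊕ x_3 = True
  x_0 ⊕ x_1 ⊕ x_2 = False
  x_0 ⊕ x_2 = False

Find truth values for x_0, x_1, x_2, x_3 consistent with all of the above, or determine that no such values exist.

x_0 = True, x_1 = False, x_2 = True, x_3 = False

x_0 ⊕ x_3 = T ⊕ F = True ✓
x_1 ⊕ x_2 ⊕ x_3 = F ⊕ T ⊕ F = True ✓
x_2 ⊕ x_3 = T ⊕ F = True ✓
x_0 ⊕ x_1 ⊕ x_2 = T ⊕ F ⊕ T = False ✓
x_0 ⊕ x_2 = T ⊕ T = False ✓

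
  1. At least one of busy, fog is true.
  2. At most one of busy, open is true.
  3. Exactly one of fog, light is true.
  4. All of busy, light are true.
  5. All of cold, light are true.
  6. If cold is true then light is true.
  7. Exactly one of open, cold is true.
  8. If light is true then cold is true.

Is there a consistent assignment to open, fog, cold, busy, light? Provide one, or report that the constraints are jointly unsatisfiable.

open = False, fog = False, cold = True, busy = True, light = True

  (1) {busy, fog}: 1 true — at least one ✓
  (2) {busy, open}: 1 true — at most one ✓
  (3) {fog, light}: 1 true — exactly one ✓
  (4) {busy, light}: all 2 true ✓
  (5) {cold, light}: all 2 true ✓
  (6) cold=T ⇒ light: T ✓
  (7) {open, cold}: 1 true — exactly one ✓
  (8) light=T ⇒ cold: T ✓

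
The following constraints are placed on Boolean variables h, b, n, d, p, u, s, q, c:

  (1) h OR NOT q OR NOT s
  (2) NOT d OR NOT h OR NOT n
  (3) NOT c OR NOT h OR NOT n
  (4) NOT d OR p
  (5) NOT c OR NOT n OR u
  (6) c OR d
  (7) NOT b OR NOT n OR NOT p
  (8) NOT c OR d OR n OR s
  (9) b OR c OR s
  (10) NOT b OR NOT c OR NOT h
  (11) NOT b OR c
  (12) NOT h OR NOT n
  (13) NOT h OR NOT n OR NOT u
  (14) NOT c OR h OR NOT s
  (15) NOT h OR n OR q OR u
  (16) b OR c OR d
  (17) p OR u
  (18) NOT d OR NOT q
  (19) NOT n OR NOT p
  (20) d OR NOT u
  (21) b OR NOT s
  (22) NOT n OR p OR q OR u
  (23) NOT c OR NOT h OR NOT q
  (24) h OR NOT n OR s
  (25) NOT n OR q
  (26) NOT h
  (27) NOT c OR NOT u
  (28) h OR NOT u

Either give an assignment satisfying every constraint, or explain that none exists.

h = False; b = True; n = False; d = True; p = True; u = False; s = False; q = False; c = True

Unit clause (NOT h) forces h = False.
In (h OR NOT u) only NOT u is left, so u = False.
In (p OR u) only p is left, so p = True.
In (NOT n OR NOT p) only NOT n is left, so n = False.
Set b = True.
  then (NOT b OR c) forces c = True.
  then (NOT c OR h OR NOT s) forces s = False.
  then (NOT c OR d OR n OR s) forces d = True.
  then (NOT d OR NOT q) forces q = False.
All clauses satisfied.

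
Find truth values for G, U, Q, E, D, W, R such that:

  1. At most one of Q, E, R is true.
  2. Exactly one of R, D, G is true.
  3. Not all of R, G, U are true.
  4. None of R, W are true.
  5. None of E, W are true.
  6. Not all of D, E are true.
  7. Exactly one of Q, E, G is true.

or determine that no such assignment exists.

G = False, U = False, Q = True, E = False, D = True, W = False, R = False

  (1) {Q, E, R}: 1 true — at most one ✓
  (2) {R, D, G}: 1 true — exactly one ✓
  (3) {R, G, U}: 0/3 true — not all ✓
  (4) {R, W}: 0 true — none ✓
  (5) {E, W}: 0 true — none ✓
  (6) {D, E}: 1/2 true — not all ✓
  (7) {Q, E, G}: 1 true — exactly one ✓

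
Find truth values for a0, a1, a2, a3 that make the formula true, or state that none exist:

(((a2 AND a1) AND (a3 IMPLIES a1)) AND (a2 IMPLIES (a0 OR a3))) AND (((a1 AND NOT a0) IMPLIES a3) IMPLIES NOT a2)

Unsatisfiable

Case a1 = True: the formula simplifies to (a2 AND (a2 IMPLIES (a0 OR a3))) AND ((NOT a0 IMPLIES a3) IMPLIES NOT a2).
  a2 = True: simplifies to (a0 OR a3) AND NOT ((NOT a0 IMPLIES a3)).
    a0 = True: the conjunct NOT ((NOT a0 IMPLIES a3)) becomes NOT ((False IMPLIES a3)) = False.
    a0 = False: simplifies to a3 AND NOT a3.
      a3 = True: the conjunct NOT a3 is False.
      a3 = False: the conjunct a3 is False.
  a2 = False: the conjunct a2 is False.
Case a1 = False: the conjunct a1 is False.
Both cases fail — unsatisfiable.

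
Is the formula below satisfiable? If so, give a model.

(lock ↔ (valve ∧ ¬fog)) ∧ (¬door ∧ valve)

door = False, valve = True, lock = True, fog = False

  lock ↔ (valve ∧ ¬fog) = True
    valve ∧ ¬fog = True
      ¬fog = True
  ¬door ∧ valve = True
    ¬door = True
Both conjuncts True, so the formula holds.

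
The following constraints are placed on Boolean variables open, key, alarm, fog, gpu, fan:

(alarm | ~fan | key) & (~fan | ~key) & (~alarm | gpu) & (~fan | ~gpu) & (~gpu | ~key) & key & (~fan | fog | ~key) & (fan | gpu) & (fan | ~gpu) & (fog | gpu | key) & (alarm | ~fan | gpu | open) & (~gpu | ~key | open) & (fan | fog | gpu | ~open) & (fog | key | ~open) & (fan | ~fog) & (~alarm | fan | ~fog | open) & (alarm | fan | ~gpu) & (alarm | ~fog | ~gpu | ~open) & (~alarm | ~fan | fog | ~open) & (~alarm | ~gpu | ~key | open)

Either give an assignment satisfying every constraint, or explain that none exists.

The formula is unsatisfiable.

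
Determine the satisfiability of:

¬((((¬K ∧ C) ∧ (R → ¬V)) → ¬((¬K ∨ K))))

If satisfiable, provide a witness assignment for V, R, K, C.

V: False, R: False, K: False, C: True

  ¬((((¬K ∧ C) ∧ (R → ¬V)) → ¬((¬K ∨ K)))) = True
    ((¬K ∧ C) ∧ (R → ¬V)) → ¬((¬K ∨ K)) = False
      (¬K ∧ C) ∧ (R → ¬V) = True
        ¬K ∧ C = True
          ¬K = True
        R → ¬V = True
          ¬V = True
      ¬((¬K ∨ K)) = False
        ¬K ∨ K = True
          ¬K = True
The formula evaluates to True.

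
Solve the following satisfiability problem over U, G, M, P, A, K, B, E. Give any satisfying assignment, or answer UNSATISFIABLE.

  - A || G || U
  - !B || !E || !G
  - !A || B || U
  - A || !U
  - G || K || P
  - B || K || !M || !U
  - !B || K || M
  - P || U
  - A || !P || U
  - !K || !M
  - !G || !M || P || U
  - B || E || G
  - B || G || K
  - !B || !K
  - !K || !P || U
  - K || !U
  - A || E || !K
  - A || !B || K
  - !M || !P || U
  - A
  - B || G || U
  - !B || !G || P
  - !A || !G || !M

U = True, G = True, M = False, P = True, A = True, K = True, B = False, E = False

Unit clause (A) forces A = True.
Try U = False:
  (!A || B || U) forces B = True.
  (P || U) forces P = True.
  (!B || !K) forces K = False.
  (!B || K || M) forces M = True.
  clause (!M || !P || U) is falsified — backtrack.
So U = True.
  then (K || !U) forces K = True.
  then (!K || !M) forces M = False.
  then (!B || !K) forces B = False.
Set G = True.
Set P = True.
Set E = False.
All clauses satisfied.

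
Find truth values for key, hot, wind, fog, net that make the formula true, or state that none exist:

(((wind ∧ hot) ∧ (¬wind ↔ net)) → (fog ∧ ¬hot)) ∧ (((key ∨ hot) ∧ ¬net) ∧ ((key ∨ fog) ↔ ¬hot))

key: True; hot: False; wind: False; fog: False; net: False

  ((wind ∧ hot) ∧ (¬wind ↔ net)) → (fog ∧ ¬hot) = True
    (wind ∧ hot) ∧ (¬wind ↔ net) = False
      wind ∧ hot = False
      ¬wind ↔ net = False
        ¬wind = True
    fog ∧ ¬hot = False
      ¬hot = True
  ((key ∨ hot) ∧ ¬net) ∧ ((key ∨ fog) ↔ ¬hot) = True
    (key ∨ hot) ∧ ¬net = True
      key ∨ hot = True
      ¬net = True
    (key ∨ fog) ↔ ¬hot = True
      key ∨ fog = True
      ¬hot = True
Both conjuncts True, so the formula holds.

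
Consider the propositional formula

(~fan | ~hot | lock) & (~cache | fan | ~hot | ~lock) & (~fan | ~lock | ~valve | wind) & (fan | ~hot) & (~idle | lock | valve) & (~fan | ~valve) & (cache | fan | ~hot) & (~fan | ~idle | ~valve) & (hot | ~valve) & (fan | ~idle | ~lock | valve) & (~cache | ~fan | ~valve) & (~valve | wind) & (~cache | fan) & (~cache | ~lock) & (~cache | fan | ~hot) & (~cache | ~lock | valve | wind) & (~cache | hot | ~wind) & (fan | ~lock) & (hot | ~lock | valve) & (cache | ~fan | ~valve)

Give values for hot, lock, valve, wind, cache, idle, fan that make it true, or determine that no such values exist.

hot = False; lock = False; valve = False; wind = True; cache = False; idle = False; fan = True

Set hot = False.
  then (hot | ~valve) forces valve = False.
  then (hot | ~lock | valve) forces lock = False.
  then (~idle | lock | valve) forces idle = False.
Set wind = True.
  then (~cache | hot | ~wind) forces cache = False.
Set fan = True.
All clauses satisfied.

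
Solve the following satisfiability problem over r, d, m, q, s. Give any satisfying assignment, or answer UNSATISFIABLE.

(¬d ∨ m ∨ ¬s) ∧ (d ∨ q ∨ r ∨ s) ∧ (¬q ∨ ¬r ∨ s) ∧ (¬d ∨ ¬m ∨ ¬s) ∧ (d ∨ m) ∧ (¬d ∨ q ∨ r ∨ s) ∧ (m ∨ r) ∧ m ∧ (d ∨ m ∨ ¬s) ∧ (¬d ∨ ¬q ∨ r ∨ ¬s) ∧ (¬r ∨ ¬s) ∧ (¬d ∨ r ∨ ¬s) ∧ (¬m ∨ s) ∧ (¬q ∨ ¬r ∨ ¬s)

Unit clause (m) forces m = True.
In (¬m ∨ s) only s is left, so s = True.
In (¬d ∨ ¬m ∨ ¬s) only ¬d is left, so d = False.
In (¬r ∨ ¬s) only ¬r is left, so r = False.
Set q = True.
All clauses satisfied.

r: False, d: False, m: True, q: True, s: True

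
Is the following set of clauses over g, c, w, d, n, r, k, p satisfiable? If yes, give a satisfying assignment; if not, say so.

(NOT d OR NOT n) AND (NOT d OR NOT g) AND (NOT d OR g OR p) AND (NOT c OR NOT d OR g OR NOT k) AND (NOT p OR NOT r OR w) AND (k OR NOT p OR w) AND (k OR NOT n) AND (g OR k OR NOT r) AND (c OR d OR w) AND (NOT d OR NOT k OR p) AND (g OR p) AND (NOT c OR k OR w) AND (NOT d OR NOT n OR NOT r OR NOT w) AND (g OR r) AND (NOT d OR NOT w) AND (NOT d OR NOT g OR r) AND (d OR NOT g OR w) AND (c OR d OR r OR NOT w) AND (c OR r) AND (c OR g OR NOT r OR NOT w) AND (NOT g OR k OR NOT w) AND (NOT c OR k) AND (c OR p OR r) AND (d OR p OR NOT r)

Set g = True.
  then (NOT d OR NOT g) forces d = False.
  then (d OR NOT g OR w) forces w = True.
  then (NOT g OR k OR NOT w) forces k = True.
Set c = True.
Set n = True.
Set r = False.
Set p = False.
All clauses satisfied.

g = True; c = True; w = True; d = False; n = True; r = False; k = True; p = False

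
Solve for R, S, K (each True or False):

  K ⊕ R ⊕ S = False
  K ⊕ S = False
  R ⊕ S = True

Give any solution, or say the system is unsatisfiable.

R = False; S = True; K = True

K ⊕ R ⊕ S = T ⊕ F ⊕ T = False ✓
K ⊕ S = T ⊕ T = False ✓
R ⊕ S = F ⊕ T = True ✓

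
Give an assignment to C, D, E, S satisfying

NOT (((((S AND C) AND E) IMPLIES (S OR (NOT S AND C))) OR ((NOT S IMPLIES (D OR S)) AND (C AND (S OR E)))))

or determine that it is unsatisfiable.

No satisfying assignment exists.

Case S = True: the formula becomes NOT ((True OR C)) = False.
Case S = False: the formula becomes NOT ((True OR (D AND (C AND E)))) = False.
Both cases fail — unsatisfiable.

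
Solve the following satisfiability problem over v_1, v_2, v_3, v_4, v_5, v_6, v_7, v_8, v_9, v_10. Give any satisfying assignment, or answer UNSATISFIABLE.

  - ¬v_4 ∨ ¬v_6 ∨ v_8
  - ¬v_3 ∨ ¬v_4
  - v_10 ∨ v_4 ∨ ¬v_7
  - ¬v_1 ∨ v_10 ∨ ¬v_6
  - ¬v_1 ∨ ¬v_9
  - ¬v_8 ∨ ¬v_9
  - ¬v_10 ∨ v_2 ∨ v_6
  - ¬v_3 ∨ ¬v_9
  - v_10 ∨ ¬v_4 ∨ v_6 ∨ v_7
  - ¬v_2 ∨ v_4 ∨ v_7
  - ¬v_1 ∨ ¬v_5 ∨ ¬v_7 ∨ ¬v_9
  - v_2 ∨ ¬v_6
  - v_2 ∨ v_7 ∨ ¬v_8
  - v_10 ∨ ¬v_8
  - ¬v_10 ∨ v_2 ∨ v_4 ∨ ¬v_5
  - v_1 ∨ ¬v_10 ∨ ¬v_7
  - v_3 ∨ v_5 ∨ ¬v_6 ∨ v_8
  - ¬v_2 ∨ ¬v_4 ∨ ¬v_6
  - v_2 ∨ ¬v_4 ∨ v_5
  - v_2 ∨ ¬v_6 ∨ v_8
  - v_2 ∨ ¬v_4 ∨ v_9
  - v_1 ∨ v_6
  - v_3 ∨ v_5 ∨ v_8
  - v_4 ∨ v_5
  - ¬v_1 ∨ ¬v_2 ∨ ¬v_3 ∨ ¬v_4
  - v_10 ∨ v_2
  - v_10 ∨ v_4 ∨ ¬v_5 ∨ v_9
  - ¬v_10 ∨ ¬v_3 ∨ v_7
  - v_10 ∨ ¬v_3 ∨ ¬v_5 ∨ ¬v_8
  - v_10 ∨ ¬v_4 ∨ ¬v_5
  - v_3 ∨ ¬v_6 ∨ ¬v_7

Set v_1 = True.
  then (¬v_1 ∨ ¬v_9) forces v_9 = False.
Try v_2 = False:
  (v_2 ∨ ¬v_6) forces v_6 = False.
  (¬v_10 ∨ v_2 ∨ v_6) forces v_10 = False.
  clause (v_10 ∨ v_2) is falsified — backtrack.
So v_2 = True.
Set v_3 = True.
  then (¬v_3 ∨ ¬v_4) forces v_4 = False.
  then (¬v_2 ∨ v_4 ∨ v_7) forces v_7 = True.
  then (v_4 ∨ v_5) forces v_5 = True.
  then (v_10 ∨ v_4 ∨ ¬v_5 ∨ v_9) forces v_10 = True.
Set v_6 = False.
Set v_8 = False.
All clauses satisfied.

v_1 = True, v_2 = True, v_3 = True, v_4 = False, v_5 = True, v_6 = False, v_7 = True, v_8 = False, v_9 = False, v_10 = True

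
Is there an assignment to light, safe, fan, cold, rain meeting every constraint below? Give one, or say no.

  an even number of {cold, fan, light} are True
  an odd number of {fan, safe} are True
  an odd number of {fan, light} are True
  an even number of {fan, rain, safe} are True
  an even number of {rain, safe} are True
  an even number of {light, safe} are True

light: True; safe: True; fan: False; cold: True; rain: True

{cold, fan, light}: 2 true → even ✓
{fan, safe}: 1 true → odd ✓
{fan, light}: 1 true → odd ✓
{fan, rain, safe}: 2 true → even ✓
{rain, safe}: 2 true → even ✓
{light, safe}: 2 true → even ✓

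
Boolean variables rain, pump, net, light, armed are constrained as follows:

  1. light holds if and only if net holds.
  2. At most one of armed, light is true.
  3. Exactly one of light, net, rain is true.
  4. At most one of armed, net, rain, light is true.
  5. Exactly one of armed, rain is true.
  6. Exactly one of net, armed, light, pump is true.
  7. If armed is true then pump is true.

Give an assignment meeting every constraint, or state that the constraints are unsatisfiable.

rain=T, pump=T, net=F, light=F, armed=F

  (1) light=F, net=F — same ✓
  (2) {armed, light}: 0 true — at most one ✓
  (3) {light, net, rain}: 1 true — exactly one ✓
  (4) {armed, net, rain, light}: 1 true — at most one ✓
  (5) {armed, rain}: 1 true — exactly one ✓
  (6) {net, armed, light, pump}: 1 true — exactly one ✓
  (7) armed=F ⇒ pump: vacuous ✓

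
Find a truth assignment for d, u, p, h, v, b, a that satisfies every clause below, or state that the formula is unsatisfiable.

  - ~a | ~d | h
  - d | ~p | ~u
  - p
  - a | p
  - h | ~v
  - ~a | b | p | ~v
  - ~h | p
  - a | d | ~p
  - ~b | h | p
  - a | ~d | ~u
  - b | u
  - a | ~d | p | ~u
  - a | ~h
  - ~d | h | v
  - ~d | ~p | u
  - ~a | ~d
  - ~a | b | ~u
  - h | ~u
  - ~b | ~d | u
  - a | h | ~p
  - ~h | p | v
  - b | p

d = False; u = False; p = True; h = True; v = False; b = True; a = True

Unit clause (p) forces p = True.
Try d = True:
  (~d | ~p | u) forces u = True.
  (a | ~d | ~u) forces a = True.
  clause (~a | ~d) is falsified — backtrack.
So d = False.
  then (d | ~p | ~u) forces u = False.
  then (a | d | ~p) forces a = True.
  then (b | u) forces b = True.
Set h = True.
Set v = False.
All clauses satisfied.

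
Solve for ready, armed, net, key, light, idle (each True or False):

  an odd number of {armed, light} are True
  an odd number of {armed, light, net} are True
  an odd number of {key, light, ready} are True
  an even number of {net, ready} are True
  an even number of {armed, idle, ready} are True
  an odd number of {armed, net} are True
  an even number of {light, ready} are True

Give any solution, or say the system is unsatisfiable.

ready=F, armed=T, net=F, key=T, light=F, idle=T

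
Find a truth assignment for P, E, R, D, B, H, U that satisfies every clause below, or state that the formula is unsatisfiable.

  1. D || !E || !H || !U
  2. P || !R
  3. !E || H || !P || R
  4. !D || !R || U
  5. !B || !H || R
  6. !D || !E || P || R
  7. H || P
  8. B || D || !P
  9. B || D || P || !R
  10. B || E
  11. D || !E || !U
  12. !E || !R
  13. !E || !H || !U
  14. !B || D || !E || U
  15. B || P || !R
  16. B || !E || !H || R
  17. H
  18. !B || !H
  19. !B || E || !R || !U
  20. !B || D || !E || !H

The formula is unsatisfiable.

Case H = True:
  (!B || !H) forces B = False.
  (B || E) forces E = True.
  (!E || !R) forces R = False.
  Clause (B || !E || !H || R) is falsified — contradiction.
Case H = False:
  Clause (H) is falsified — contradiction.
Both cases fail, so the formula is unsatisfiable.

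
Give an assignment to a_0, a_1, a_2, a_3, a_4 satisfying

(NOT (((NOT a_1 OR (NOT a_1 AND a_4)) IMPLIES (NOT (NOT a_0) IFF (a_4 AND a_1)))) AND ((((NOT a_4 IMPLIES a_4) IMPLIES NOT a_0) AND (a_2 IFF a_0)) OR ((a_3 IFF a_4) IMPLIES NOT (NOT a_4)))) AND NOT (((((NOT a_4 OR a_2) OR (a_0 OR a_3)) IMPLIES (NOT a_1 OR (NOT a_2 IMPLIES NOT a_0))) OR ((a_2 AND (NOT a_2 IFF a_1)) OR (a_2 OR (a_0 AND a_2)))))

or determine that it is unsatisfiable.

Case a_1 = True: the conjunct NOT (((NOT a_1 OR (NOT a_1 AND a_4)) IMPLIES (NOT (NOT a_0) IFF (a_4 AND a_1)))) becomes NOT ((False IMPLIES (NOT (NOT a_0) IFF a_4))) = False.
Case a_1 = False: the conjunct NOT (((((NOT a_4 OR a_2) OR (a_0 OR a_3)) IMPLIES (NOT a_1 OR (NOT a_2 IMPLIES NOT a_0))) OR ((a_2 AND (NOT a_2 IFF a_1)) OR (a_2 OR (a_0 AND a_2))))) becomes NOT ((True OR ((a_2 AND a_2) OR (a_2 OR (a_0 AND a_2))))) = False.
Both cases fail — unsatisfiable.

No satisfying assignment exists.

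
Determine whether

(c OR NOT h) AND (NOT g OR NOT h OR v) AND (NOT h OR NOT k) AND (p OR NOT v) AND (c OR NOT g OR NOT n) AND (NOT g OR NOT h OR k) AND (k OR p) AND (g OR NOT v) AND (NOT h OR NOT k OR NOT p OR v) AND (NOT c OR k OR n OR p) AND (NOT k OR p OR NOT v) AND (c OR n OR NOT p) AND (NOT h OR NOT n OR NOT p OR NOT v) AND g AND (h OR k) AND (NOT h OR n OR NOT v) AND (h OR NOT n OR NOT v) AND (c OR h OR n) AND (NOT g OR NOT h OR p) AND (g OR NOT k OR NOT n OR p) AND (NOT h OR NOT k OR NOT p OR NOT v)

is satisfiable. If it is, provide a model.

Unit clause (g) forces g = True.
Try k = False:
  (NOT g OR NOT h OR k) forces h = False.
  clause (h OR k) is falsified — backtrack.
So k = True.
  then (NOT h OR NOT k) forces h = False.
Set n = False.
  then (c OR h OR n) forces c = True.
Set p = False.
  then (p OR NOT v) forces v = False.
All clauses satisfied.

k = True, n = False, h = False, p = False, v = False, c = True, g = True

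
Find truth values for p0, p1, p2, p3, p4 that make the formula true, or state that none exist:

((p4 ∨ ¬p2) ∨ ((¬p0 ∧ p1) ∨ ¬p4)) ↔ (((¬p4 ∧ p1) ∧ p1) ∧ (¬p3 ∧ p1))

p0: True; p1: True; p2: True; p3: False; p4: False

  ((p4 ∨ ¬p2) ∨ ((¬p0 ∧ p1) ∨ ¬p4)) ↔ (((¬p4 ∧ p1) ∧ p1) ∧ (¬p3 ∧ p1)) = True
    (p4 ∨ ¬p2) ∨ ((¬p0 ∧ p1) ∨ ¬p4) = True
      p4 ∨ ¬p2 = False
        ¬p2 = False
      (¬p0 ∧ p1) ∨ ¬p4 = True
        ¬p0 ∧ p1 = False
          ¬p0 = False
        ¬p4 = True
    ((¬p4 ∧ p1) ∧ p1) ∧ (¬p3 ∧ p1) = True
      (¬p4 ∧ p1) ∧ p1 = True
        ¬p4 ∧ p1 = True
          ¬p4 = True
      ¬p3 ∧ p1 = True
        ¬p3 = True
The formula evaluates to True.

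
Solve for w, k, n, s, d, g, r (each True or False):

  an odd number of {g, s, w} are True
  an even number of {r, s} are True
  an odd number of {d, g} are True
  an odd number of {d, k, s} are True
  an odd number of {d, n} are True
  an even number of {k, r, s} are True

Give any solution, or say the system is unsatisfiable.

w=T; k=F; n=T; s=T; d=F; g=T; r=T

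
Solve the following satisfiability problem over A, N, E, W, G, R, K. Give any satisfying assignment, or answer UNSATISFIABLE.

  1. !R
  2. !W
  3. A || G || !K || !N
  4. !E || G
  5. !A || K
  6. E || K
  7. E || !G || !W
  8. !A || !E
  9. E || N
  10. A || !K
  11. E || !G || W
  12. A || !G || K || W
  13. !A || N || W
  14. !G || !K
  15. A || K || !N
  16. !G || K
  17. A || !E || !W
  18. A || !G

A: True, N: True, E: False, W: False, G: False, R: False, K: True

Unit clause (!R) forces R = False.
Unit clause (!W) forces W = False.
Try A = False:
  (A || !K) forces K = False.
  (E || K) forces E = True.
  (!E || G) forces G = True.
  clause (A || !G || K || W) is falsified — backtrack.
So A = True.
  then (!A || K) forces K = True.
  then (!A || !E) forces E = False.
  then (E || N) forces N = True.
  then (E || !G || W) forces G = False.
All clauses satisfied.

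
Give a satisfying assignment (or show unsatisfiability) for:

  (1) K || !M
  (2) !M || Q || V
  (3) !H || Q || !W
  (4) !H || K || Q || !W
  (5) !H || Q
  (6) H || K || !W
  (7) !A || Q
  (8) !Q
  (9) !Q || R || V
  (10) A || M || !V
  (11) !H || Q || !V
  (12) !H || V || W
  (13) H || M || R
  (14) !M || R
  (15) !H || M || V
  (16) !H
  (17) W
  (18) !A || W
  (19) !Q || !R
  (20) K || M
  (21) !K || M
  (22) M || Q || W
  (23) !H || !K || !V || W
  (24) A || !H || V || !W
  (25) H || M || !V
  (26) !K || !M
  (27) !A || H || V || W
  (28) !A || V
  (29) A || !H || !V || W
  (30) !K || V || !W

Case W = True:
  (!Q) forces Q = False.
  (!H || Q || !W) forces H = False.
  (H || K || !W) forces K = True.
  (!A || Q) forces A = False.
  (!K || M) forces M = True.
  Clause (!K || !M) is falsified — contradiction.
Case W = False:
  Clause (W) is falsified — contradiction.
Both cases fail, so the formula is unsatisfiable.

The formula is unsatisfiable.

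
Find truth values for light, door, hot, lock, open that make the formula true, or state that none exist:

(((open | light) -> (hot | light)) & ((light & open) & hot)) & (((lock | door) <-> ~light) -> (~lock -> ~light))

light = True; door = False; hot = True; lock = True; open = True

  ((open | light) -> (hot | light)) & ((light & open) & hot) = True
    (open | light) -> (hot | light) = True
      open | light = True
      hot | light = True
    (light & open) & hot = True
      light & open = True
  ((lock | door) <-> ~light) -> (~lock -> ~light) = True
    (lock | door) <-> ~light = False
      lock | door = True
      ~light = False
    ~lock -> ~light = True
      ~lock = False
      ~light = False
Both conjuncts True, so the formula holds.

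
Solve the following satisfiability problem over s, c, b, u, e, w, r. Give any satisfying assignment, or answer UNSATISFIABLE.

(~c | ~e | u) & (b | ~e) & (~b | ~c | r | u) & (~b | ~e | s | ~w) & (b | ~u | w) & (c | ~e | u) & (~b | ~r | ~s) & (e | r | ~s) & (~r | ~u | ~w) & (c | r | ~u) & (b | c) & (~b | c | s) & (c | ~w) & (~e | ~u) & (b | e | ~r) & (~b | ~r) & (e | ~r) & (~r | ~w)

s = False; c = True; b = False; u = True; e = False; w = True; r = False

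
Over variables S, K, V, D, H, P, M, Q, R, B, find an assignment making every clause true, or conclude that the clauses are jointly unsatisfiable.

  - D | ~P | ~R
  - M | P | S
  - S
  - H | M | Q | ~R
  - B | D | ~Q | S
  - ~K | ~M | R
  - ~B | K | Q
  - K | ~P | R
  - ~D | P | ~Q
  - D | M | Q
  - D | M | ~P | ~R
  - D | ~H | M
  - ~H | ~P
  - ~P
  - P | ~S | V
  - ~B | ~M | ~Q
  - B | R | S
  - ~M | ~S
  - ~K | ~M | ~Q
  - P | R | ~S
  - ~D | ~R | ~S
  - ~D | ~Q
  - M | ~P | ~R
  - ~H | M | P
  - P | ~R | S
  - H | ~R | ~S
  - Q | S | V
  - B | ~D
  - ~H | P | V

No satisfying assignment exists.

Case S = True:
  (~P) forces P = False.
  (P | ~S | V) forces V = True.
  (~M | ~S) forces M = False.
  (P | R | ~S) forces R = True.
  (~D | ~R | ~S) forces D = False.
  (D | M | Q) forces Q = True.
  (D | ~H | M) forces H = False.
  Clause (H | ~R | ~S) is falsified — contradiction.
Case S = False:
  Clause (S) is falsified — contradiction.
Both cases fail, so the formula is unsatisfiable.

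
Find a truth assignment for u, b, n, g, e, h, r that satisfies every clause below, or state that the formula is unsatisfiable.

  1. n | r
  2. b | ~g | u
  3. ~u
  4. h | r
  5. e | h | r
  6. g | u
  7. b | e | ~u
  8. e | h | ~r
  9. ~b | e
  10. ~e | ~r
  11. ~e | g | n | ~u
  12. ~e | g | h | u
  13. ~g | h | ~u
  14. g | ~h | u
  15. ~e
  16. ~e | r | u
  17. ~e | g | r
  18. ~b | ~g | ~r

Case u = True:
  Clause (~u) is falsified — contradiction.
Case u = False:
  (g | u) forces g = True.
  (b | ~g | u) forces b = True.
  (~b | e) forces e = True.
  Clause (~e) is falsified — contradiction.
Both cases fail, so the formula is unsatisfiable.

The formula is unsatisfiable.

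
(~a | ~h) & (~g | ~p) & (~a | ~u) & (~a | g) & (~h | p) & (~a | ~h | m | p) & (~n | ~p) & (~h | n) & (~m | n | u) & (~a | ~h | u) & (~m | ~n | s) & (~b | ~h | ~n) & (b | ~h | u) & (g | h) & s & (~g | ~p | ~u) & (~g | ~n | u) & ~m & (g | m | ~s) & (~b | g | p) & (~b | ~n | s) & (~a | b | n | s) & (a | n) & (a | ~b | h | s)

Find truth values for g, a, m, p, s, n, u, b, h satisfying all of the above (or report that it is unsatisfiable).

g=T; a=T; m=F; p=F; s=T; n=F; u=F; b=F; h=F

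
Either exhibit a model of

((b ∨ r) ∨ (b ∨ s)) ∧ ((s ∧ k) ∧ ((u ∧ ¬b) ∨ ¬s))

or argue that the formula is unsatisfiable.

k=T; s=T; r=F; u=T; b=F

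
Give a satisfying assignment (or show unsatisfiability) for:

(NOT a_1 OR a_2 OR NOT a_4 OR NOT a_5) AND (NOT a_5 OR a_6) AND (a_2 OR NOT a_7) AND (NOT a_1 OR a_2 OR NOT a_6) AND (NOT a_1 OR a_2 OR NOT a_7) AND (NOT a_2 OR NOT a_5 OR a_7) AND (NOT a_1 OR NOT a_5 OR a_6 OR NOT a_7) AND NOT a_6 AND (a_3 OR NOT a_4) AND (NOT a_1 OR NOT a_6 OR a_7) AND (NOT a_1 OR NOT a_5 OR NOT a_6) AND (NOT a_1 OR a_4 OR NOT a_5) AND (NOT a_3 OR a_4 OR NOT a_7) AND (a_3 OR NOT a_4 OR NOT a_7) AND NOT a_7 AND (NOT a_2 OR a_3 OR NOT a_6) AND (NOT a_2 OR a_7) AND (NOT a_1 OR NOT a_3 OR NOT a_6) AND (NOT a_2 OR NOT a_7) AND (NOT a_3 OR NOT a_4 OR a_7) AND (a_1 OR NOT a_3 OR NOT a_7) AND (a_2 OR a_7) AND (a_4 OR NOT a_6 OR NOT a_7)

Unsatisfiable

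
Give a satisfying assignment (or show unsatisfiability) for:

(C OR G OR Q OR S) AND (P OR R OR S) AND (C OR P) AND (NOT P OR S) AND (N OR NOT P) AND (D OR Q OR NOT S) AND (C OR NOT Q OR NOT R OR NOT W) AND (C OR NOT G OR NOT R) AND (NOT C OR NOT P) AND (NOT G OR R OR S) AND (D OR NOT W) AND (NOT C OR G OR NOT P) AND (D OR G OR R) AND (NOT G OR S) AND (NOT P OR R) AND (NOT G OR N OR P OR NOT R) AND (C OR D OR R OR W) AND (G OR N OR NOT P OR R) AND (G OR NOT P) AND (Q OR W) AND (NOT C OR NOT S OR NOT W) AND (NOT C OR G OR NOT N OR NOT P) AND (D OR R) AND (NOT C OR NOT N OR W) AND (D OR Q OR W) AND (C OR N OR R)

Set W = True.
  then (D OR NOT W) forces D = True.
Set G = False.
  then (G OR NOT P) forces P = False.
  then (C OR P) forces C = True.
  then (NOT C OR NOT S OR NOT W) forces S = False.
  then (P OR R OR S) forces R = True.
Set N = False.
Set Q = True.
All clauses satisfied.

W=T, G=F, D=T, P=F, N=F, C=T, R=T, S=F, Q=T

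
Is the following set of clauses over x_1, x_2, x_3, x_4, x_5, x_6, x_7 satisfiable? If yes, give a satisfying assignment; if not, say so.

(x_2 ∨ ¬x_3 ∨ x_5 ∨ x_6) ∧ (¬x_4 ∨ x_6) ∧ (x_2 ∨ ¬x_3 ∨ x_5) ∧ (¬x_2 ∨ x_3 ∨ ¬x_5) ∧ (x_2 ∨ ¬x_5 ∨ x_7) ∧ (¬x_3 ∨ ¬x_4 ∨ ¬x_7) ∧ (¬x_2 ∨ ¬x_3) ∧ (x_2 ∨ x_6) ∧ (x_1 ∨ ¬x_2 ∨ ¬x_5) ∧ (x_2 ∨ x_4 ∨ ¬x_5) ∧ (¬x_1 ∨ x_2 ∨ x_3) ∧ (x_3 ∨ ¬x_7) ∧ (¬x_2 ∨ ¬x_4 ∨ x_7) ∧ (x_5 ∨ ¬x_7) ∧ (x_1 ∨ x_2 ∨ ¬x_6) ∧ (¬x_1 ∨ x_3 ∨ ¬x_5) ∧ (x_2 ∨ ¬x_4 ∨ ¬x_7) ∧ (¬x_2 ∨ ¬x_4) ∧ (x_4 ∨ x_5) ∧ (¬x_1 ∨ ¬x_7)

Case x_2 = True:
  (¬x_2 ∨ ¬x_3) forces x_3 = False.
  (¬x_2 ∨ x_3 ∨ ¬x_5) forces x_5 = False.
  (x_3 ∨ ¬x_7) forces x_7 = False.
  (¬x_2 ∨ ¬x_4 ∨ x_7) forces x_4 = False.
  Clause (x_4 ∨ x_5) is falsified — contradiction.
Case x_2 = False:
  (x_2 ∨ x_6) forces x_6 = True.
  (x_1 ∨ x_2 ∨ ¬x_6) forces x_1 = True.
  (¬x_1 ∨ x_2 ∨ x_3) forces x_3 = True.
  (x_2 ∨ ¬x_3 ∨ x_5) forces x_5 = True.
  (x_2 ∨ ¬x_5 ∨ x_7) forces x_7 = True.
  Clause (¬x_1 ∨ ¬x_7) is falsified — contradiction.
Both cases fail, so the formula is unsatisfiable.

The formula is unsatisfiable.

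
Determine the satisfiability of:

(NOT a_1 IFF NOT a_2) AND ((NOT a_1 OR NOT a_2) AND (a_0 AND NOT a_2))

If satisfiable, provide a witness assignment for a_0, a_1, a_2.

a_0 = True, a_1 = False, a_2 = False

  NOT a_1 IFF NOT a_2 = True
    NOT a_1 = True
    NOT a_2 = True
  (NOT a_1 OR NOT a_2) AND (a_0 AND NOT a_2) = True
    NOT a_1 OR NOT a_2 = True
      NOT a_1 = True
      NOT a_2 = True
    a_0 AND NOT a_2 = True
      NOT a_2 = True
Both conjuncts True, so the formula holds.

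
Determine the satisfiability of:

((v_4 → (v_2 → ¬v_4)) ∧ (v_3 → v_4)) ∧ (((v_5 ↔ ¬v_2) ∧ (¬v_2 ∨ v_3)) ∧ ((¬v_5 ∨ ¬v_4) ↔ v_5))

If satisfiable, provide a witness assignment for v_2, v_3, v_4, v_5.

v_2 = False; v_3 = False; v_4 = False; v_5 = True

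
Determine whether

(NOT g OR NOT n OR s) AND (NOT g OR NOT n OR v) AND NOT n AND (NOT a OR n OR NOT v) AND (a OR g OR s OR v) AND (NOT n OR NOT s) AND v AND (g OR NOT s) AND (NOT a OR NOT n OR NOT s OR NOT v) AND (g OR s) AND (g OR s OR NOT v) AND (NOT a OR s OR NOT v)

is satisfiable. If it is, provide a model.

s: True, v: True, g: True, n: False, a: False

Unit clause (NOT n) forces n = False.
Unit clause (v) forces v = True.
In (NOT a OR n OR NOT v) only NOT a is left, so a = False.
Set s = True.
  then (g OR NOT s) forces g = True.
All clauses satisfied.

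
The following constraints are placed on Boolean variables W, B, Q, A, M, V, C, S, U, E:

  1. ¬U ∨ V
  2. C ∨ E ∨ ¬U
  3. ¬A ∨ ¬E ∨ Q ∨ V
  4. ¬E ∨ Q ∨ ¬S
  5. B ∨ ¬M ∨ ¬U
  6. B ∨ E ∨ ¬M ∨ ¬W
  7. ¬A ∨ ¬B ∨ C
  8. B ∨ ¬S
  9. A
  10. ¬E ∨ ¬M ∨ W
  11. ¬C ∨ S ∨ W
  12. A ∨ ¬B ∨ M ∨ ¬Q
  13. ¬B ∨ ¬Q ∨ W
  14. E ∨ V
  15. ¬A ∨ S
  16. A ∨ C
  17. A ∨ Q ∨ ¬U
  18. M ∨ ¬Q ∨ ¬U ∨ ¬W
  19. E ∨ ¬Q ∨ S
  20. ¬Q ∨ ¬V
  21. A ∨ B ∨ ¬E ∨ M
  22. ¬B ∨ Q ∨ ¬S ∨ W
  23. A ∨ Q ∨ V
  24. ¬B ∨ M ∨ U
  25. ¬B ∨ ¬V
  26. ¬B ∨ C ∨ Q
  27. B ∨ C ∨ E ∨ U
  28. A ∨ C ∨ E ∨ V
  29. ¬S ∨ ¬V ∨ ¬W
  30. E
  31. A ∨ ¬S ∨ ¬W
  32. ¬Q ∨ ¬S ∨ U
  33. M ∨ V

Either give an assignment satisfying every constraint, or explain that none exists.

The formula is unsatisfiable.

Case A = True:
  (¬A ∨ S) forces S = True.
  (B ∨ ¬S) forces B = True.
  (¬A ∨ ¬B ∨ C) forces C = True.
  (¬B ∨ ¬V) forces V = False.
  (¬U ∨ V) forces U = False.
  (E ∨ V) forces E = True.
  (¬A ∨ ¬E ∨ Q ∨ V) forces Q = True.
  Clause (¬Q ∨ ¬S ∨ U) is falsified — contradiction.
Case A = False:
  Clause (A) is falsified — contradiction.
Both cases fail, so the formula is unsatisfiable.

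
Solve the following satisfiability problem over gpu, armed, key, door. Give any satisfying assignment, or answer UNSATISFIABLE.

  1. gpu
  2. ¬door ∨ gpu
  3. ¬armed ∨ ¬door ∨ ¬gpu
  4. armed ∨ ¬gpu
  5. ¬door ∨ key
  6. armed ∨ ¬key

gpu = True, armed = True, key = True, door = False

Unit clause (gpu) forces gpu = True.
In (armed ∨ ¬gpu) only armed is left, so armed = True.
In (¬armed ∨ ¬door ∨ ¬gpu) only ¬door is left, so door = False.
Set key = True.
All clauses satisfied.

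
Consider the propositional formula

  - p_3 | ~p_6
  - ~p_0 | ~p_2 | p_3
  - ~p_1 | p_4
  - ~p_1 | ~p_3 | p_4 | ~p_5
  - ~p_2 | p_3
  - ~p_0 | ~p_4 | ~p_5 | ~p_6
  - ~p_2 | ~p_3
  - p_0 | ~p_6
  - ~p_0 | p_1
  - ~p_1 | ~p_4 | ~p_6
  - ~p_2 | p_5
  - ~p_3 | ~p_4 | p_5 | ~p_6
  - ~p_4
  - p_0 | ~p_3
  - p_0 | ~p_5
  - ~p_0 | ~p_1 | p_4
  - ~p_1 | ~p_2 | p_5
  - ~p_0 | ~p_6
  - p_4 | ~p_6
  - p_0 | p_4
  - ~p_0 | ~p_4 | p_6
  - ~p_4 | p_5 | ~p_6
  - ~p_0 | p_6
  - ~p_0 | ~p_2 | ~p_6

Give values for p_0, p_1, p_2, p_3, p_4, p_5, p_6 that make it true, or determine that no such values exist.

Case p_4 = True:
  Clause (~p_4) is falsified — contradiction.
Case p_4 = False:
  (~p_1 | p_4) forces p_1 = False.
  (~p_0 | p_1) forces p_0 = False.
  Clause (p_0 | p_4) is falsified — contradiction.
Both cases fail, so the formula is unsatisfiable.

No satisfying assignment exists.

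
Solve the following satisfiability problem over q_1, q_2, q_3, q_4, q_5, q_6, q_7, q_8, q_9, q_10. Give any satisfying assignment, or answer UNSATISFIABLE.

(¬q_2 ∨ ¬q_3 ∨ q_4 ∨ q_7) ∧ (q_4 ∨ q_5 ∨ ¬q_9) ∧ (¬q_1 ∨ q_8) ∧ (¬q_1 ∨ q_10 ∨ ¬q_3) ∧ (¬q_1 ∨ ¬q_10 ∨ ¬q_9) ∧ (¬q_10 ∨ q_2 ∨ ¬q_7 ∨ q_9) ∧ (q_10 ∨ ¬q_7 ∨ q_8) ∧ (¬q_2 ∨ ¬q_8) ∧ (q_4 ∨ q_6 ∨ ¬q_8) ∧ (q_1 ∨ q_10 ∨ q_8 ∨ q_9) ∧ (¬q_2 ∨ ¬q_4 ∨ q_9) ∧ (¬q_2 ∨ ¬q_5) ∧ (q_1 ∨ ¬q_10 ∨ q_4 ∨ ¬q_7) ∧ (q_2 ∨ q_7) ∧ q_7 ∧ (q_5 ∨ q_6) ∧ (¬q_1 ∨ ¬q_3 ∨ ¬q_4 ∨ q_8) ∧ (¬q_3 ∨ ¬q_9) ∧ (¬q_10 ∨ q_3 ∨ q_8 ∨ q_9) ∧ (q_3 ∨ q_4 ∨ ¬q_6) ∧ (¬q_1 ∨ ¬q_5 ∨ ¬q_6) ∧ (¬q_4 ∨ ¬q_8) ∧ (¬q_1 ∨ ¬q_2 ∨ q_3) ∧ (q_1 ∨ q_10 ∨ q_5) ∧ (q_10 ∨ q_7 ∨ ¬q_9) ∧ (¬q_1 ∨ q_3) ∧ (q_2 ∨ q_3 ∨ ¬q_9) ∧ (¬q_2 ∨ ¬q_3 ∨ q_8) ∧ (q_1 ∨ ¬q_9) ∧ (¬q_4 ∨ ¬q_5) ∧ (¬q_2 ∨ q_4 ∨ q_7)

q_1 = False; q_2 = False; q_3 = True; q_4 = False; q_5 = True; q_6 = True; q_7 = True; q_8 = True; q_9 = False; q_10 = False

Unit clause (q_7) forces q_7 = True.
Set q_1 = False.
  then (q_1 ∨ ¬q_9) forces q_9 = False.
Try q_2 = True:
  (¬q_2 ∨ ¬q_8) forces q_8 = False.
  (q_10 ∨ ¬q_7 ∨ q_8) forces q_10 = True.
  (¬q_2 ∨ ¬q_4 ∨ q_9) forces q_4 = False.
  clause (q_1 ∨ ¬q_10 ∨ q_4 ∨ ¬q_7) is falsified — backtrack.
So q_2 = False.
  then (¬q_10 ∨ q_2 ∨ ¬q_7 ∨ q_9) forces q_10 = False.
  then (q_10 ∨ ¬q_7 ∨ q_8) forces q_8 = True.
  then (¬q_4 ∨ ¬q_8) forces q_4 = False.
  then (q_1 ∨ q_10 ∨ q_5) forces q_5 = True.
  then (q_4 ∨ q_6 ∨ ¬q_8) forces q_6 = True.
  then (q_3 ∨ q_4 ∨ ¬q_6) forces q_3 = True.
All clauses satisfied.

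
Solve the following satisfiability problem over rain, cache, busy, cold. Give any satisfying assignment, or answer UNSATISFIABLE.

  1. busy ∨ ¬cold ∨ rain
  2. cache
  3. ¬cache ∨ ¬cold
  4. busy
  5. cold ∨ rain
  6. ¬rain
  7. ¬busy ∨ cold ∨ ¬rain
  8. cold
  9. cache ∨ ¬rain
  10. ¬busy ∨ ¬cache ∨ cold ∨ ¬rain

Case cache = True:
  (¬cache ∨ ¬cold) forces cold = False.
  Clause (cold) is falsified — contradiction.
Case cache = False:
  Clause (cache) is falsified — contradiction.
Both cases fail, so the formula is unsatisfiable.

No satisfying assignment exists.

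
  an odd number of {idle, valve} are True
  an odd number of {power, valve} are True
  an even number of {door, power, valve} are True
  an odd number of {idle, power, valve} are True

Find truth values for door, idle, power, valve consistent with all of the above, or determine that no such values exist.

door = True; idle = False; power = False; valve = True

{idle, valve}: 1 true → odd ✓
{power, valve}: 1 true → odd ✓
{door, power, valve}: 2 true → even ✓
{idle, power, valve}: 1 true → odd ✓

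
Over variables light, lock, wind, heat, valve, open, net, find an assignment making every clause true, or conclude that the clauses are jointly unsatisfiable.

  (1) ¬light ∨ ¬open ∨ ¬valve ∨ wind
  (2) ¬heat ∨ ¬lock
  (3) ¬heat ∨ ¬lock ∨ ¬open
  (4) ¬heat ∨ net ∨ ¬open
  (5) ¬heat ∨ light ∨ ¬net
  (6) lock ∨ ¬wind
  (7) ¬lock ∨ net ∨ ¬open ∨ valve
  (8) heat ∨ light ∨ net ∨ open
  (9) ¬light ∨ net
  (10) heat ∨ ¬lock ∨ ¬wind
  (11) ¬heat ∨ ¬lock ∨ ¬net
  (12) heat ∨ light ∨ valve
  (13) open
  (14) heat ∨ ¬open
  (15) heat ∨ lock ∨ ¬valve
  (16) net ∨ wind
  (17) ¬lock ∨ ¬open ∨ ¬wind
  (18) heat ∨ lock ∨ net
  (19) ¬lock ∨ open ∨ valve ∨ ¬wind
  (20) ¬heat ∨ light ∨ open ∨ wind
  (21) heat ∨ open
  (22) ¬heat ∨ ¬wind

light: True, lock: False, wind: False, heat: True, valve: False, open: True, net: True

Unit clause (open) forces open = True.
In (heat ∨ ¬open) only heat is left, so heat = True.
In (¬heat ∨ ¬wind) only ¬wind is left, so wind = False.
In (¬heat ∨ ¬lock) only ¬lock is left, so lock = False.
In (¬heat ∨ net ∨ ¬open) only net is left, so net = True.
In (¬heat ∨ light ∨ ¬net) only light is left, so light = True.
In (¬light ∨ ¬open ∨ ¬valve ∨ wind) only ¬valve is left, so valve = False.
All clauses satisfied.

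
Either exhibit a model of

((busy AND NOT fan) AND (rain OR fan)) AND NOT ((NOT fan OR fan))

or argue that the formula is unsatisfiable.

Unsatisfiable — no assignment works.

The conjunct NOT ((NOT fan OR fan)) is unsatisfiable on its own:
  fan=F: evaluates to False.
  fan=T: evaluates to False.
So the whole conjunction is unsatisfiable.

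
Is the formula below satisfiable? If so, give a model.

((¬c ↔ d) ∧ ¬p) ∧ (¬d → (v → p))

d: True, p: False, c: False, v: False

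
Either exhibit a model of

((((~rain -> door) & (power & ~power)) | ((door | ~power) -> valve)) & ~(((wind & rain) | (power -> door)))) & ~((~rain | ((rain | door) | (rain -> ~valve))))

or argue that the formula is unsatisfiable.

UNSATISFIABLE

The conjunct ~((~rain | ((rain | door) | (rain -> ~valve)))) is unsatisfiable on its own:
  door=F, rain=F, valve=F: evaluates to False.
  door=F, rain=F, valve=T: evaluates to False.
  door=F, rain=T, valve=F: evaluates to False.
  door=F, rain=T, valve=T: evaluates to False.
  door=T, rain=F, valve=F: evaluates to False.
  door=T, rain=F, valve=T: evaluates to False.
  door=T, rain=T, valve=F: evaluates to False.
  door=T, rain=T, valve=T: evaluates to False.
So the whole conjunction is unsatisfiable.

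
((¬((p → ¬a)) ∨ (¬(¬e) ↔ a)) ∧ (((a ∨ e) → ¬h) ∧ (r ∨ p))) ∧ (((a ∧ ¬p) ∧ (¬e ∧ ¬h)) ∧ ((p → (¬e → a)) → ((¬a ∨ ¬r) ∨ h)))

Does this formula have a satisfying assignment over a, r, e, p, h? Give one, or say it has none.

The formula is unsatisfiable.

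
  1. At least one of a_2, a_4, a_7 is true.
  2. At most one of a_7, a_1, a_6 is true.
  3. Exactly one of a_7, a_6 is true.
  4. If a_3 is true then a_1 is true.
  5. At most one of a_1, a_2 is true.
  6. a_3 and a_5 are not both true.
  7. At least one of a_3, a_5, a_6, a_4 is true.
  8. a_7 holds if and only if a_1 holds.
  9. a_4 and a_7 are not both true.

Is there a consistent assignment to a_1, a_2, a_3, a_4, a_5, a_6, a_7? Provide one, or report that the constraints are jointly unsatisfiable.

a_1: False; a_2: True; a_3: False; a_4: False; a_5: False; a_6: True; a_7: False

  (1) {a_2, a_4, a_7}: 1 true — at least one ✓
  (2) {a_7, a_1, a_6}: 1 true — at most one ✓
  (3) {a_7, a_6}: 1 true — exactly one ✓
  (4) a_3=F ⇒ a_1: vacuous ✓
  (5) {a_1, a_2}: 1 true — at most one ✓
  (6) a_3=F, a_5=F — not both ✓
  (7) {a_3, a_5, a_6, a_4}: 1 true — at least one ✓
  (8) a_7=F, a_1=F — same ✓
  (9) a_4=F, a_7=F — not both ✓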